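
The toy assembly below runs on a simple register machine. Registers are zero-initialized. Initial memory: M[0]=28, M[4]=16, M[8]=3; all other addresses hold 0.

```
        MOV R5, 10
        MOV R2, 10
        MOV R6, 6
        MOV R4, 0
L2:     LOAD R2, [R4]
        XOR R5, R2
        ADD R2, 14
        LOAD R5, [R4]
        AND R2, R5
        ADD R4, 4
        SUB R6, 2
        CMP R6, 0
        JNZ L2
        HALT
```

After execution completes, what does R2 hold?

1

after MOV R5, 10: R5=10
after MOV R2, 10: R2=10
after MOV R6, 6: R6=6
after MOV R4, 0: R4=0
after LOAD R2, [R4]: R2=M[0]=28
after XOR R5, R2: R5=10^28=22
after ADD R2, 14: R2=28+14=42
after LOAD R5, [R4]: R5=M[0]=28
after AND R2, R5: R2=42&28=8
after ADD R4, 4: R4=0+4=4
after SUB R6, 2: R6=6-2=4
CMP R6, 0  (cmp 4,0)
JNZ L2: taken
after LOAD R2, [R4]: R2=M[4]=16
after XOR R5, R2: R5=28^16=12
after ADD R2, 14: R2=16+14=30
after LOAD R5, [R4]: R5=M[4]=16
after AND R2, R5: R2=30&16=16
after ADD R4, 4: R4=4+4=8
after SUB R6, 2: R6=4-2=2
CMP R6, 0  (cmp 2,0)
JNZ L2: taken
after LOAD R2, [R4]: R2=M[8]=3
after XOR R5, R2: R5=16^3=19
after ADD R2, 14: R2=3+14=17
after LOAD R5, [R4]: R5=M[8]=3
after AND R2, R5: R2=17&3=1
after ADD R4, 4: R4=8+4=12
after SUB R6, 2: R6=2-2=0
CMP R6, 0  (cmp 0,0)
JNZ L2: not taken
halt.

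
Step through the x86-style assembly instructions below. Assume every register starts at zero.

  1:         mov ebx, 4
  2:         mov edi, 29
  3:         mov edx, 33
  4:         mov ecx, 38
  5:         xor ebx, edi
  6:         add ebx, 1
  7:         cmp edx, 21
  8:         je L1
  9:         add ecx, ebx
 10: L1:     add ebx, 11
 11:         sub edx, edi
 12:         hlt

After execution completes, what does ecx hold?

64

ebx=4
edi=29
edx=33
ecx=38
ebx=4^29=25
ebx=25+1=26
cmp edx, 21  (cmp 33,21)
je L1: not taken
ecx=38+26=64
ebx=26+11=37
edx=33-29=4
halt.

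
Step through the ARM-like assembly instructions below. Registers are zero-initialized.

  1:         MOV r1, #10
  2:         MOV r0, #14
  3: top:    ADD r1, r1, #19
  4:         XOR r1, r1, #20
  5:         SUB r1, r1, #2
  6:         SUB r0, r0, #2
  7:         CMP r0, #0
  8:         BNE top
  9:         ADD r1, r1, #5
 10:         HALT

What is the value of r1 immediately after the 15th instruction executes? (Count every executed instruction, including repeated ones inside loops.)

MOV r1, #10 → r1=10
MOV r0, #14 → r0=14
ADD r1, r1, #19 → r1=10+19=29
XOR r1, r1, #20 → r1=29^20=9
SUB r1, r1, #2 → r1=9-2=7
SUB r0, r0, #2 → r0=14-2=12
CMP r0, #0  (cmp 12,0)
BNE top: taken
ADD r1, r1, #19 → r1=7+19=26
XOR r1, r1, #20 → r1=26^20=14
SUB r1, r1, #2 → r1=14-2=12
SUB r0, r0, #2 → r0=12-2=10
CMP r0, #0  (cmp 10,0)
BNE top: taken
ADD r1, r1, #19 → r1=12+19=31
After step 15: r1 = 31.

31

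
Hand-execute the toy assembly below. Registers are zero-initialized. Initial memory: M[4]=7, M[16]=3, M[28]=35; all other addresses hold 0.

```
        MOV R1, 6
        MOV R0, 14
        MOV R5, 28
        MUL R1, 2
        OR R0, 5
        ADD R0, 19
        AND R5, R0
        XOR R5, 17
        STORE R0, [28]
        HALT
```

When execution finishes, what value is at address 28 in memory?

MOV R1, 6 → R1=6
MOV R0, 14 → R0=14
MOV R5, 28 → R5=28
MUL R1, 2 → R1=6*2=12
OR R0, 5 → R0=14|5=15
ADD R0, 19 → R0=15+19=34
AND R5, R0 → R5=28&34=0
XOR R5, 17 → R5=0^17=17
STORE R0, [28] → M[28]=34
halt.

34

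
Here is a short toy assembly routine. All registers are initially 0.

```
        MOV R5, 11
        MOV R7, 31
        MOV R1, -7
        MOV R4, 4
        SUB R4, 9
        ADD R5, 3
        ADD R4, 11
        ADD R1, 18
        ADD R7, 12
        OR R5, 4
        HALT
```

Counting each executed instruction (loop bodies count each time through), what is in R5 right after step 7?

14

after MOV R5, 11: R5=11
after MOV R7, 31: R7=31
after MOV R1, -7: R1=-7
after MOV R4, 4: R4=4
after SUB R4, 9: R4=4-9=-5
after ADD R5, 3: R5=11+3=14
after ADD R4, 11: R4=(-5)+11=6
After step 7: R5 = 14.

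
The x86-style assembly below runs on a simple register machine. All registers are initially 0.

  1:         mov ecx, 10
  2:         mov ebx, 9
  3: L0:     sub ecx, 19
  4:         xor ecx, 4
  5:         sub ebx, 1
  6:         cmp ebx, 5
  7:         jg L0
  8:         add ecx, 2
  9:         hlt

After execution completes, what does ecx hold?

mov ecx, 10 → ecx=10
mov ebx, 9 → ebx=9
sub ecx, 19 → ecx=10-19=-9
xor ecx, 4 → ecx=(-9)^4=-13
sub ebx, 1 → ebx=9-1=8
cmp ebx, 5  (cmp 8,5)
jg L0: taken
sub ecx, 19 → ecx=(-13)-19=-32
xor ecx, 4 → ecx=(-32)^4=-28
sub ebx, 1 → ebx=8-1=7
cmp ebx, 5  (cmp 7,5)
jg L0: taken
sub ecx, 19 → ecx=(-28)-19=-47
xor ecx, 4 → ecx=(-47)^4=-43
sub ebx, 1 → ebx=7-1=6
cmp ebx, 5  (cmp 6,5)
jg L0: taken
sub ecx, 19 → ecx=(-43)-19=-62
xor ecx, 4 → ecx=(-62)^4=-58
sub ebx, 1 → ebx=6-1=5
cmp ebx, 5  (cmp 5,5)
jg L0: not taken
add ecx, 2 → ecx=(-58)+2=-56
halt.

-56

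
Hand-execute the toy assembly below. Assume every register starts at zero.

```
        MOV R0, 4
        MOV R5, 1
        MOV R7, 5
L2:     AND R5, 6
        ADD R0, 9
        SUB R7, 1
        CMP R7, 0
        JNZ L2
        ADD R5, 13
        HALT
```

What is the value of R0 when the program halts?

R0=4
R5=1
R7=5
R5=1&6=0
R0=4+9=13
R7=5-1=4
CMP R7, 0  (cmp 4,0)
JNZ L2: taken
R5=0&6=0
R0=13+9=22
R7=4-1=3
CMP R7, 0  (cmp 3,0)
JNZ L2: taken
R5=0&6=0
R0=22+9=31
R7=3-1=2
CMP R7, 0  (cmp 2,0)
JNZ L2: taken
R5=0&6=0
R0=31+9=40
R7=2-1=1
CMP R7, 0  (cmp 1,0)
JNZ L2: taken
R5=0&6=0
R0=40+9=49
R7=1-1=0
CMP R7, 0  (cmp 0,0)
JNZ L2: not taken
R5=0+13=13
halt.

49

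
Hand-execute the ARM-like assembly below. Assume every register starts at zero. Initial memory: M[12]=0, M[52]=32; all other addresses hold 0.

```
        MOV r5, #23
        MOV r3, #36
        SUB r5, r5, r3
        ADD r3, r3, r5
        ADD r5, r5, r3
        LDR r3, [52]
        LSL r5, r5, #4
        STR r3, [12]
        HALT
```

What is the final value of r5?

MOV r5, #23 → r5=23
MOV r3, #36 → r3=36
SUB r5, r5, r3 → r5=23-36=-13
ADD r3, r3, r5 → r3=36+(-13)=23
ADD r5, r5, r3 → r5=(-13)+23=10
LDR r3, [52] → r3=M[52]=32
LSL r5, r5, #4 → r5=10<<4=160
STR r3, [12] → M[12]=32
halt.

160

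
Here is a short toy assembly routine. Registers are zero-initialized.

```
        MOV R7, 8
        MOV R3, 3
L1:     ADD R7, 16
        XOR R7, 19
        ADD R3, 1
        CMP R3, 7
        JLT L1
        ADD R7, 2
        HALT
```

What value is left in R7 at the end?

10

R7=8
R3=3
R7=8+16=24
R7=24^19=11
R3=3+1=4
CMP R3, 7  (cmp 4,7)
JLT L1: taken
R7=11+16=27
R7=27^19=8
R3=4+1=5
CMP R3, 7  (cmp 5,7)
JLT L1: taken
R7=8+16=24
R7=24^19=11
R3=5+1=6
CMP R3, 7  (cmp 6,7)
JLT L1: taken
R7=11+16=27
R7=27^19=8
R3=6+1=7
CMP R3, 7  (cmp 7,7)
JLT L1: not taken
R7=8+2=10
halt.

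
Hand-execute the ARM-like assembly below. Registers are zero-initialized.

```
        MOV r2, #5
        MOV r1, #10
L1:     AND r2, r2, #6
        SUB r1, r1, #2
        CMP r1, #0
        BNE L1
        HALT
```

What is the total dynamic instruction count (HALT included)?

23

MOV r2, #5 → r2=5
MOV r1, #10 → r1=10
AND r2, r2, #6 → r2=5&6=4
SUB r1, r1, #2 → r1=10-2=8
CMP r1, #0  (cmp 8,0)
BNE L1: taken
AND r2, r2, #6 → r2=4&6=4
SUB r1, r1, #2 → r1=8-2=6
CMP r1, #0  (cmp 6,0)
BNE L1: taken
AND r2, r2, #6 → r2=4&6=4
SUB r1, r1, #2 → r1=6-2=4
CMP r1, #0  (cmp 4,0)
BNE L1: taken
AND r2, r2, #6 → r2=4&6=4
SUB r1, r1, #2 → r1=4-2=2
CMP r1, #0  (cmp 2,0)
BNE L1: taken
AND r2, r2, #6 → r2=4&6=4
SUB r1, r1, #2 → r1=2-2=0
CMP r1, #0  (cmp 0,0)
BNE L1: not taken
halt.
Total executed instructions: 23.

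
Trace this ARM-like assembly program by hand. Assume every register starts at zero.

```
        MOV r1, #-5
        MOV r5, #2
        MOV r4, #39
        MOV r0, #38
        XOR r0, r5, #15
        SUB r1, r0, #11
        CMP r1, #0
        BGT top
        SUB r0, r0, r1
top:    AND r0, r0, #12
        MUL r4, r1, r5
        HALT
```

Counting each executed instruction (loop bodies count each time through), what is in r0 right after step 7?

MOV r1, #-5 → r1=-5
MOV r5, #2 → r5=2
MOV r4, #39 → r4=39
MOV r0, #38 → r0=38
XOR r0, r5, #15 → r0=2^15=13
SUB r1, r0, #11 → r1=13-11=2
CMP r1, #0  (cmp 2,0)
After step 7: r0 = 13.

13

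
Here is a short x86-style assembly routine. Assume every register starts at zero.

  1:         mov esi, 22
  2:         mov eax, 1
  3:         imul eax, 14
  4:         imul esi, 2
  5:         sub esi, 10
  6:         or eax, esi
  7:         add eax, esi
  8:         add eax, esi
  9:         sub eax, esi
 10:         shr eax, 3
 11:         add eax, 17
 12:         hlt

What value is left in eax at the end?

27

esi=22
eax=1
eax=1*14=14
esi=22*2=44
esi=44-10=34
eax=14|34=46
eax=46+34=80
eax=80+34=114
eax=114-34=80
eax=80>>3=10
eax=10+17=27
halt.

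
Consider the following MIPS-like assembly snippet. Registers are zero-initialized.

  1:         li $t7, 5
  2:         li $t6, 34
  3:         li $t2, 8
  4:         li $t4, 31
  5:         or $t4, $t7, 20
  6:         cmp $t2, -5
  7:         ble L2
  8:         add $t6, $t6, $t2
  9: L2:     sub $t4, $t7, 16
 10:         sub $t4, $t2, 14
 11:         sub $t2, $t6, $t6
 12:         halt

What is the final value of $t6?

42

li $t7, 5 → $t7=5
li $t6, 34 → $t6=34
li $t2, 8 → $t2=8
li $t4, 31 → $t4=31
or $t4, $t7, 20 → $t4=5|20=21
cmp $t2, -5  (cmp 8,-5)
ble L2: not taken
add $t6, $t6, $t2 → $t6=34+8=42
sub $t4, $t7, 16 → $t4=5-16=-11
sub $t4, $t2, 14 → $t4=8-14=-6
sub $t2, $t6, $t6 → $t2=42-42=0
halt.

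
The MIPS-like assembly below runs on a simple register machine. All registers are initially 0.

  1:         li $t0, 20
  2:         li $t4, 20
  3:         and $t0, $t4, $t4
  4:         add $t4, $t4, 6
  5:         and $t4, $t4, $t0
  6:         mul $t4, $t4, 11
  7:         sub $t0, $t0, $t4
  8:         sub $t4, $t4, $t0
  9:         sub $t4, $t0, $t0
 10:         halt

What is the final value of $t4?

0

li $t0, 20 → $t0=20
li $t4, 20 → $t4=20
and $t0, $t4, $t4 → $t0=20&20=20
add $t4, $t4, 6 → $t4=20+6=26
and $t4, $t4, $t0 → $t4=26&20=16
mul $t4, $t4, 11 → $t4=16*11=176
sub $t0, $t0, $t4 → $t0=20-176=-156
sub $t4, $t4, $t0 → $t4=176-(-156)=332
sub $t4, $t0, $t0 → $t4=(-156)-(-156)=0
halt.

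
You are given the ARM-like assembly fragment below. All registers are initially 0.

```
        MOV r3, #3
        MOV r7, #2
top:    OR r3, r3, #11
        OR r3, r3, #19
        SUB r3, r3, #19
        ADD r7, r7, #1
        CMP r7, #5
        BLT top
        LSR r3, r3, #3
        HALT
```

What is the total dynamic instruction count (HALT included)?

MOV r3, #3 → r3=3
MOV r7, #2 → r7=2
OR r3, r3, #11 → r3=3|11=11
OR r3, r3, #19 → r3=11|19=27
SUB r3, r3, #19 → r3=27-19=8
ADD r7, r7, #1 → r7=2+1=3
CMP r7, #5  (cmp 3,5)
BLT top: taken
OR r3, r3, #11 → r3=8|11=11
OR r3, r3, #19 → r3=11|19=27
SUB r3, r3, #19 → r3=27-19=8
ADD r7, r7, #1 → r7=3+1=4
CMP r7, #5  (cmp 4,5)
BLT top: taken
OR r3, r3, #11 → r3=8|11=11
OR r3, r3, #19 → r3=11|19=27
SUB r3, r3, #19 → r3=27-19=8
ADD r7, r7, #1 → r7=4+1=5
CMP r7, #5  (cmp 5,5)
BLT top: not taken
LSR r3, r3, #3 → r3=8>>3=1
halt.
Total executed instructions: 22.

22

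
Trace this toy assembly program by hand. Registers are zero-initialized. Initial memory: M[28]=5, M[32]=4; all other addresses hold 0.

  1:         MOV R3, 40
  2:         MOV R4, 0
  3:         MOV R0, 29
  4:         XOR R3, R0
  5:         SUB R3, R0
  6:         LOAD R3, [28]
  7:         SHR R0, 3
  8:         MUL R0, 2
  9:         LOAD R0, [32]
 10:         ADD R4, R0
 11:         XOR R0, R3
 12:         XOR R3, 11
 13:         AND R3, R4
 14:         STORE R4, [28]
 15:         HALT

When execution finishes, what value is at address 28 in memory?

4

R3=40
R4=0
R0=29
R3=40^29=53
R3=53-29=24
R3=M[28]=5
R0=29>>3=3
R0=3*2=6
R0=M[32]=4
R4=0+4=4
R0=4^5=1
R3=5^11=14
R3=14&4=4
STORE R4, [28] → M[28]=4
halt.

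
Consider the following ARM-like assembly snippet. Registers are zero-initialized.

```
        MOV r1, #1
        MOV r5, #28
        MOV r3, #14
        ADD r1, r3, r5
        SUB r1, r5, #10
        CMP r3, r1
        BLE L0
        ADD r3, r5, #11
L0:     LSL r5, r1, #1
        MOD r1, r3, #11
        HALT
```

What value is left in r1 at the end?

3

after MOV r1, #1: r1=1
after MOV r5, #28: r5=28
after MOV r3, #14: r3=14
after ADD r1, r3, r5: r1=14+28=42
after SUB r1, r5, #10: r1=28-10=18
CMP r3, r1  (cmp 14,18)
BLE L0: taken
after LSL r5, r1, #1: r5=18<<1=36
after MOD r1, r3, #11: r1=14%11=3
halt.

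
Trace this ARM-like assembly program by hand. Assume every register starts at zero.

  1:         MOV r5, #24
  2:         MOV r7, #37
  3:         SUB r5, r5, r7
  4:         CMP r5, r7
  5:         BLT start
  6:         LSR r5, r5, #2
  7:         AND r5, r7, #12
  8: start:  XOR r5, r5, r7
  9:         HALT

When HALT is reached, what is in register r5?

r5=24
r7=37
r5=24-37=-13
CMP r5, r7  (cmp -13,37)
BLT start: taken
r5=(-13)^37=-42
halt.

-42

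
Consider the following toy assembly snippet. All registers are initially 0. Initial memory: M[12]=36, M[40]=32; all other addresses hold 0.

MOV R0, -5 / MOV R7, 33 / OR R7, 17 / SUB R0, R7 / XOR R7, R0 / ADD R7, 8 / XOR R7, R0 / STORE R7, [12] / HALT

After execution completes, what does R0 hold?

MOV R0, -5 → R0=-5
MOV R7, 33 → R7=33
OR R7, 17 → R7=33|17=49
SUB R0, R7 → R0=(-5)-49=-54
XOR R7, R0 → R7=49^(-54)=-5
ADD R7, 8 → R7=(-5)+8=3
XOR R7, R0 → R7=3^(-54)=-55
STORE R7, [12] → M[12]=-55
halt.

-54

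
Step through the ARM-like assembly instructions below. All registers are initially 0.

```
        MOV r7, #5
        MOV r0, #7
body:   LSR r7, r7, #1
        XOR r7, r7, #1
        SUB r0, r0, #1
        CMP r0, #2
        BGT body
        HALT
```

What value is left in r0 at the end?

r7=5
r0=7
r7=5>>1=2
r7=2^1=3
r0=7-1=6
CMP r0, #2  (cmp 6,2)
BGT body: taken
r7=3>>1=1
r7=1^1=0
r0=6-1=5
CMP r0, #2  (cmp 5,2)
BGT body: taken
r7=0>>1=0
r7=0^1=1
r0=5-1=4
CMP r0, #2  (cmp 4,2)
BGT body: taken
r7=1>>1=0
r7=0^1=1
r0=4-1=3
CMP r0, #2  (cmp 3,2)
BGT body: taken
r7=1>>1=0
r7=0^1=1
r0=3-1=2
CMP r0, #2  (cmp 2,2)
BGT body: not taken
halt.

2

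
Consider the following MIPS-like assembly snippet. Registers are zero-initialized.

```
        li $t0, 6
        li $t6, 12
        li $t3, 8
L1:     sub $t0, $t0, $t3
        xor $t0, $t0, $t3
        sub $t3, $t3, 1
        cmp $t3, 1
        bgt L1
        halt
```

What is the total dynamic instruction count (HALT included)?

$t0=6
$t6=12
$t3=8
$t0=6-8=-2
$t0=(-2)^8=-10
$t3=8-1=7
cmp $t3, 1  (cmp 7,1)
bgt L1: taken
$t0=(-10)-7=-17
$t0=(-17)^7=-24
$t3=7-1=6
cmp $t3, 1  (cmp 6,1)
bgt L1: taken
$t0=(-24)-6=-30
$t0=(-30)^6=-28
$t3=6-1=5
cmp $t3, 1  (cmp 5,1)
bgt L1: taken
$t0=(-28)-5=-33
$t0=(-33)^5=-38
$t3=5-1=4
cmp $t3, 1  (cmp 4,1)
bgt L1: taken
$t0=(-38)-4=-42
$t0=(-42)^4=-46
$t3=4-1=3
cmp $t3, 1  (cmp 3,1)
bgt L1: taken
$t0=(-46)-3=-49
$t0=(-49)^3=-52
$t3=3-1=2
cmp $t3, 1  (cmp 2,1)
bgt L1: taken
$t0=(-52)-2=-54
$t0=(-54)^2=-56
$t3=2-1=1
cmp $t3, 1  (cmp 1,1)
bgt L1: not taken
halt.
Total executed instructions: 39.

39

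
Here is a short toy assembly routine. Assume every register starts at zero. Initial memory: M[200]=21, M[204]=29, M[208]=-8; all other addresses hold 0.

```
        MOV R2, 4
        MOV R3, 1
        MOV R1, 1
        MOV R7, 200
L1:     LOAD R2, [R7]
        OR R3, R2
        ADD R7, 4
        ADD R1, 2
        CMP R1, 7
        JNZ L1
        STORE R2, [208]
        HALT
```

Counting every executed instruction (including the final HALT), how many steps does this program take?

24

after MOV R2, 4: R2=4
after MOV R3, 1: R3=1
after MOV R1, 1: R1=1
after MOV R7, 200: R7=200
after LOAD R2, [R7]: R2=M[200]=21
after OR R3, R2: R3=1|21=21
after ADD R7, 4: R7=200+4=204
after ADD R1, 2: R1=1+2=3
CMP R1, 7  (cmp 3,7)
JNZ L1: taken
after LOAD R2, [R7]: R2=M[204]=29
after OR R3, R2: R3=21|29=29
after ADD R7, 4: R7=204+4=208
after ADD R1, 2: R1=3+2=5
CMP R1, 7  (cmp 5,7)
JNZ L1: taken
after LOAD R2, [R7]: R2=M[208]=-8
after OR R3, R2: R3=29|(-8)=-3
after ADD R7, 4: R7=208+4=212
after ADD R1, 2: R1=5+2=7
CMP R1, 7  (cmp 7,7)
JNZ L1: not taken
STORE R2, [208] → M[208]=-8
halt.
Total executed instructions: 24.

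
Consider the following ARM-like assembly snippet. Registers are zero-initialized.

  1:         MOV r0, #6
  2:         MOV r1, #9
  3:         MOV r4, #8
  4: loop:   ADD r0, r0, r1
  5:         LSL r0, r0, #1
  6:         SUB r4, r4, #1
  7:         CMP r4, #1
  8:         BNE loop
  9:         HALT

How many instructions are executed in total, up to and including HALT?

39

r0=6
r1=9
r4=8
r0=6+9=15
r0=15<<1=30
r4=8-1=7
CMP r4, #1  (cmp 7,1)
BNE loop: taken
r0=30+9=39
r0=39<<1=78
r4=7-1=6
CMP r4, #1  (cmp 6,1)
BNE loop: taken
r0=78+9=87
r0=87<<1=174
r4=6-1=5
CMP r4, #1  (cmp 5,1)
BNE loop: taken
r0=174+9=183
r0=183<<1=366
r4=5-1=4
CMP r4, #1  (cmp 4,1)
BNE loop: taken
r0=366+9=375
r0=375<<1=750
r4=4-1=3
CMP r4, #1  (cmp 3,1)
BNE loop: taken
r0=750+9=759
r0=759<<1=1518
r4=3-1=2
CMP r4, #1  (cmp 2,1)
BNE loop: taken
r0=1518+9=1527
r0=1527<<1=3054
r4=2-1=1
CMP r4, #1  (cmp 1,1)
BNE loop: not taken
halt.
Total executed instructions: 39.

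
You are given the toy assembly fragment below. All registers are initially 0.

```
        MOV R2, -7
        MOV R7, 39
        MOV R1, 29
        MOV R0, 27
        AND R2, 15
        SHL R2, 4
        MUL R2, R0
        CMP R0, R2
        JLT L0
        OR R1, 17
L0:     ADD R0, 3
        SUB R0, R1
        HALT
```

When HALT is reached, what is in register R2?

3888

R2=-7
R7=39
R1=29
R0=27
R2=(-7)&15=9
R2=9<<4=144
R2=144*27=3888
CMP R0, R2  (cmp 27,3888)
JLT L0: taken
R0=27+3=30
R0=30-29=1
halt.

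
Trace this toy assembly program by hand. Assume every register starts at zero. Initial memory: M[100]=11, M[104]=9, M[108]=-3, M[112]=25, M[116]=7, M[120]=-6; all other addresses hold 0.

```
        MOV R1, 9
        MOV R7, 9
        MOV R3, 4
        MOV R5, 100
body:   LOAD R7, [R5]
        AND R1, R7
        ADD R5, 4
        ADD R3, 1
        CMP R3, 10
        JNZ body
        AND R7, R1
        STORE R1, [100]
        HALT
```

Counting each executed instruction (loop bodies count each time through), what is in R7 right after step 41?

0

after MOV R1, 9: R1=9
after MOV R7, 9: R7=9
after MOV R3, 4: R3=4
after MOV R5, 100: R5=100
after LOAD R7, [R5]: R7=M[100]=11
after AND R1, R7: R1=9&11=9
after ADD R5, 4: R5=100+4=104
after ADD R3, 1: R3=4+1=5
CMP R3, 10  (cmp 5,10)
JNZ body: taken
after LOAD R7, [R5]: R7=M[104]=9
after AND R1, R7: R1=9&9=9
after ADD R5, 4: R5=104+4=108
after ADD R3, 1: R3=5+1=6
CMP R3, 10  (cmp 6,10)
JNZ body: taken
after LOAD R7, [R5]: R7=M[108]=-3
after AND R1, R7: R1=9&(-3)=9
after ADD R5, 4: R5=108+4=112
after ADD R3, 1: R3=6+1=7
CMP R3, 10  (cmp 7,10)
JNZ body: taken
after LOAD R7, [R5]: R7=M[112]=25
after AND R1, R7: R1=9&25=9
after ADD R5, 4: R5=112+4=116
after ADD R3, 1: R3=7+1=8
CMP R3, 10  (cmp 8,10)
JNZ body: taken
after LOAD R7, [R5]: R7=M[116]=7
after AND R1, R7: R1=9&7=1
after ADD R5, 4: R5=116+4=120
after ADD R3, 1: R3=8+1=9
CMP R3, 10  (cmp 9,10)
JNZ body: taken
after LOAD R7, [R5]: R7=M[120]=-6
after AND R1, R7: R1=1&(-6)=0
after ADD R5, 4: R5=120+4=124
after ADD R3, 1: R3=9+1=10
CMP R3, 10  (cmp 10,10)
JNZ body: not taken
after AND R7, R1: R7=(-6)&0=0
After step 41: R7 = 0.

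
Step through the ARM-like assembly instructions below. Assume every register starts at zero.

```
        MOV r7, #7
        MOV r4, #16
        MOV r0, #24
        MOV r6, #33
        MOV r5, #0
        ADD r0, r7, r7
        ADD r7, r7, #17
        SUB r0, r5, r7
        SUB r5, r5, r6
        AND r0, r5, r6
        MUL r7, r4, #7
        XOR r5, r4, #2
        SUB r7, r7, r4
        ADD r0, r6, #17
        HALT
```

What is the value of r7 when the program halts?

after MOV r7, #7: r7=7
after MOV r4, #16: r4=16
after MOV r0, #24: r0=24
after MOV r6, #33: r6=33
after MOV r5, #0: r5=0
after ADD r0, r7, r7: r0=7+7=14
after ADD r7, r7, #17: r7=7+17=24
after SUB r0, r5, r7: r0=0-24=-24
after SUB r5, r5, r6: r5=0-33=-33
after AND r0, r5, r6: r0=(-33)&33=1
after MUL r7, r4, #7: r7=16*7=112
after XOR r5, r4, #2: r5=16^2=18
after SUB r7, r7, r4: r7=112-16=96
after ADD r0, r6, #17: r0=33+17=50
halt.

96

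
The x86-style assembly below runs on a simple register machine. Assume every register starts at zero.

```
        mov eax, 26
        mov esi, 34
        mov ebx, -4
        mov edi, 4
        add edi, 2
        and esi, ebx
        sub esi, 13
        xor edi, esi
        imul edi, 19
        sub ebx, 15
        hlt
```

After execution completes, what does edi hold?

399

eax=26
esi=34
ebx=-4
edi=4
edi=4+2=6
esi=34&(-4)=32
esi=32-13=19
edi=6^19=21
edi=21*19=399
ebx=(-4)-15=-19
halt.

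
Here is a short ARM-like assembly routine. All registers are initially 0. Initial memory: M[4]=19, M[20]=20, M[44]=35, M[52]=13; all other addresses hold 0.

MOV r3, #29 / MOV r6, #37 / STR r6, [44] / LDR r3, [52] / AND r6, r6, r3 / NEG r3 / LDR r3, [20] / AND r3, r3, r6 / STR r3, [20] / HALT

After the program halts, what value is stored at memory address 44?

after MOV r3, #29: r3=29
after MOV r6, #37: r6=37
STR r6, [44] → M[44]=37
after LDR r3, [52]: r3=M[52]=13
after AND r6, r6, r3: r6=37&13=5
after NEG r3: r3=-(13)=-13
after LDR r3, [20]: r3=M[20]=20
after AND r3, r3, r6: r3=20&5=4
STR r3, [20] → M[20]=4
halt.

37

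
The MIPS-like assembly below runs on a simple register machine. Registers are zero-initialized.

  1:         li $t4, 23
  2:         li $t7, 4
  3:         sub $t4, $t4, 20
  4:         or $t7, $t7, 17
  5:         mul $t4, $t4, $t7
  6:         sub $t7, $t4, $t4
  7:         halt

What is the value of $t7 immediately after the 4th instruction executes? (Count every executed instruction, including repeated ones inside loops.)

$t4=23
$t7=4
$t4=23-20=3
$t7=4|17=21
After step 4: $t7 = 21.

21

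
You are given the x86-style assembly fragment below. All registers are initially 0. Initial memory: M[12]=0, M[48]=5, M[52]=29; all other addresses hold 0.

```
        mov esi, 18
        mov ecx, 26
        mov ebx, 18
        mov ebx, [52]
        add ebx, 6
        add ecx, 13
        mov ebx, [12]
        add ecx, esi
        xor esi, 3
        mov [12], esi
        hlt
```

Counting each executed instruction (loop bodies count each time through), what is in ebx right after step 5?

after mov esi, 18: esi=18
after mov ecx, 26: ecx=26
after mov ebx, 18: ebx=18
after mov ebx, [52]: ebx=M[52]=29
after add ebx, 6: ebx=29+6=35
After step 5: ebx = 35.

35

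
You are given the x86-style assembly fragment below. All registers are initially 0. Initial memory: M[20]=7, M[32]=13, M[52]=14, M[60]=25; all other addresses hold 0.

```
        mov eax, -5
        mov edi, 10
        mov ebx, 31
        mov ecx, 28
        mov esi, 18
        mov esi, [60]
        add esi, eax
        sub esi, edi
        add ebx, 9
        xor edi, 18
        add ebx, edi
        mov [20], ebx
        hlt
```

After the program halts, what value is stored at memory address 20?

mov eax, -5 → eax=-5
mov edi, 10 → edi=10
mov ebx, 31 → ebx=31
mov ecx, 28 → ecx=28
mov esi, 18 → esi=18
mov esi, [60] → esi=M[60]=25
add esi, eax → esi=25+(-5)=20
sub esi, edi → esi=20-10=10
add ebx, 9 → ebx=31+9=40
xor edi, 18 → edi=10^18=24
add ebx, edi → ebx=40+24=64
mov [20], ebx → M[20]=64
halt.

64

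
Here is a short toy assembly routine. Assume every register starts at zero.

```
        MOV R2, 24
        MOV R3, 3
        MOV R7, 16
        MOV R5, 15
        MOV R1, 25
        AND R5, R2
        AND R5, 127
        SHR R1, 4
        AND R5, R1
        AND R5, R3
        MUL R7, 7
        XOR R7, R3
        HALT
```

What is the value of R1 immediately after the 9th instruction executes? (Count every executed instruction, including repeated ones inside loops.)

1

after MOV R2, 24: R2=24
after MOV R3, 3: R3=3
after MOV R7, 16: R7=16
after MOV R5, 15: R5=15
after MOV R1, 25: R1=25
after AND R5, R2: R5=15&24=8
after AND R5, 127: R5=8&127=8
after SHR R1, 4: R1=25>>4=1
after AND R5, R1: R5=8&1=0
After step 9: R1 = 1.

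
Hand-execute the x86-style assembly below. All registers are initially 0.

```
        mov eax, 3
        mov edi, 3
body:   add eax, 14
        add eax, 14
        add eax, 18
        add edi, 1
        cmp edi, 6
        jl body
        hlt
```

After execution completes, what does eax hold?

after mov eax, 3: eax=3
after mov edi, 3: edi=3
after add eax, 14: eax=3+14=17
after add eax, 14: eax=17+14=31
after add eax, 18: eax=31+18=49
after add edi, 1: edi=3+1=4
cmp edi, 6  (cmp 4,6)
jl body: taken
after add eax, 14: eax=49+14=63
after add eax, 14: eax=63+14=77
after add eax, 18: eax=77+18=95
after add edi, 1: edi=4+1=5
cmp edi, 6  (cmp 5,6)
jl body: taken
after add eax, 14: eax=95+14=109
after add eax, 14: eax=109+14=123
after add eax, 18: eax=123+18=141
after add edi, 1: edi=5+1=6
cmp edi, 6  (cmp 6,6)
jl body: not taken
halt.

141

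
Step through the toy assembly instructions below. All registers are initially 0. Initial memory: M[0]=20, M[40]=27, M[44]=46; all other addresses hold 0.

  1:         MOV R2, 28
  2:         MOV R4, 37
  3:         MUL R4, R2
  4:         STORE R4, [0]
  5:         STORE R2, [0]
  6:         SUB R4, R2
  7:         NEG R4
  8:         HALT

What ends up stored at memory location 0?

after MOV R2, 28: R2=28
after MOV R4, 37: R4=37
after MUL R4, R2: R4=37*28=1036
STORE R4, [0] → M[0]=1036
STORE R2, [0] → M[0]=28
after SUB R4, R2: R4=1036-28=1008
after NEG R4: R4=-(1008)=-1008
halt.

28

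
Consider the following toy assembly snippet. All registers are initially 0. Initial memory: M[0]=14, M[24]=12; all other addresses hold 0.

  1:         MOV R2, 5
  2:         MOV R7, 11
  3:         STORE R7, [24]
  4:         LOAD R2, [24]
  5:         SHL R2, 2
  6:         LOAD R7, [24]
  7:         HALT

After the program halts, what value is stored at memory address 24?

MOV R2, 5 → R2=5
MOV R7, 11 → R7=11
STORE R7, [24] → M[24]=11
LOAD R2, [24] → R2=M[24]=11
SHL R2, 2 → R2=11<<2=44
LOAD R7, [24] → R7=M[24]=11
halt.

11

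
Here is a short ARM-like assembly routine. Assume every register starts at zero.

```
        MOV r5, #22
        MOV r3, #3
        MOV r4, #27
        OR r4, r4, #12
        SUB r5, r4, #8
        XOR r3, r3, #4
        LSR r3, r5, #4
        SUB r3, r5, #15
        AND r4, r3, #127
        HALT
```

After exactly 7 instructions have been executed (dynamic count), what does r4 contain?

31

MOV r5, #22 → r5=22
MOV r3, #3 → r3=3
MOV r4, #27 → r4=27
OR r4, r4, #12 → r4=27|12=31
SUB r5, r4, #8 → r5=31-8=23
XOR r3, r3, #4 → r3=3^4=7
LSR r3, r5, #4 → r3=23>>4=1
After step 7: r4 = 31.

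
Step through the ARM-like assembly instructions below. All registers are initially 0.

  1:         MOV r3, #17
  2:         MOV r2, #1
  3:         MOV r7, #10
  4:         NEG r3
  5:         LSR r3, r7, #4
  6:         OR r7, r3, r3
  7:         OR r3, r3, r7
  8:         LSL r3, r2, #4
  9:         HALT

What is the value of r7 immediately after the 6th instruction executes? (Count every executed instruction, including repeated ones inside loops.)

0

r3=17
r2=1
r7=10
r3=-(17)=-17
r3=10>>4=0
r7=0|0=0
After step 6: r7 = 0.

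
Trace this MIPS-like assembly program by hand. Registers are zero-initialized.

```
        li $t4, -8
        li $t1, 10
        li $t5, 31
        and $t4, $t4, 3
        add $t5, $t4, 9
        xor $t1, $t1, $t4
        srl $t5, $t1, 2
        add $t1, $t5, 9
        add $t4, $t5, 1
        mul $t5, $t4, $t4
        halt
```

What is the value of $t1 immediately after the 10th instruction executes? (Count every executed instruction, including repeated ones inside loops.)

$t4=-8
$t1=10
$t5=31
$t4=(-8)&3=0
$t5=0+9=9
$t1=10^0=10
$t5=10>>2=2
$t1=2+9=11
$t4=2+1=3
$t5=3*3=9
After step 10: $t1 = 11.

11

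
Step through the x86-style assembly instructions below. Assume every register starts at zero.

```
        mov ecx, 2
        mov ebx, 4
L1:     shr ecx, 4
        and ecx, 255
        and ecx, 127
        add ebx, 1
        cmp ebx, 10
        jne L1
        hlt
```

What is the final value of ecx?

0

mov ecx, 2 → ecx=2
mov ebx, 4 → ebx=4
shr ecx, 4 → ecx=2>>4=0
and ecx, 255 → ecx=0&255=0
and ecx, 127 → ecx=0&127=0
add ebx, 1 → ebx=4+1=5
cmp ebx, 10  (cmp 5,10)
jne L1: taken
shr ecx, 4 → ecx=0>>4=0
and ecx, 255 → ecx=0&255=0
and ecx, 127 → ecx=0&127=0
add ebx, 1 → ebx=5+1=6
cmp ebx, 10  (cmp 6,10)
jne L1: taken
shr ecx, 4 → ecx=0>>4=0
and ecx, 255 → ecx=0&255=0
and ecx, 127 → ecx=0&127=0
add ebx, 1 → ebx=6+1=7
cmp ebx, 10  (cmp 7,10)
jne L1: taken
shr ecx, 4 → ecx=0>>4=0
and ecx, 255 → ecx=0&255=0
and ecx, 127 → ecx=0&127=0
add ebx, 1 → ebx=7+1=8
cmp ebx, 10  (cmp 8,10)
jne L1: taken
shr ecx, 4 → ecx=0>>4=0
and ecx, 255 → ecx=0&255=0
and ecx, 127 → ecx=0&127=0
add ebx, 1 → ebx=8+1=9
cmp ebx, 10  (cmp 9,10)
jne L1: taken
shr ecx, 4 → ecx=0>>4=0
and ecx, 255 → ecx=0&255=0
and ecx, 127 → ecx=0&127=0
add ebx, 1 → ebx=9+1=10
cmp ebx, 10  (cmp 10,10)
jne L1: not taken
halt.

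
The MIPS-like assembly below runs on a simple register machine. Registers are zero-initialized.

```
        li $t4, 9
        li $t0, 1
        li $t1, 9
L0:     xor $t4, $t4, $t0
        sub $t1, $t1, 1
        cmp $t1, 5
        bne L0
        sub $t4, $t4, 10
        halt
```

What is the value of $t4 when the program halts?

after li $t4, 9: $t4=9
after li $t0, 1: $t0=1
after li $t1, 9: $t1=9
after xor $t4, $t4, $t0: $t4=9^1=8
after sub $t1, $t1, 1: $t1=9-1=8
cmp $t1, 5  (cmp 8,5)
bne L0: taken
after xor $t4, $t4, $t0: $t4=8^1=9
after sub $t1, $t1, 1: $t1=8-1=7
cmp $t1, 5  (cmp 7,5)
bne L0: taken
after xor $t4, $t4, $t0: $t4=9^1=8
after sub $t1, $t1, 1: $t1=7-1=6
cmp $t1, 5  (cmp 6,5)
bne L0: taken
after xor $t4, $t4, $t0: $t4=8^1=9
after sub $t1, $t1, 1: $t1=6-1=5
cmp $t1, 5  (cmp 5,5)
bne L0: not taken
after sub $t4, $t4, 10: $t4=9-10=-1
halt.

-1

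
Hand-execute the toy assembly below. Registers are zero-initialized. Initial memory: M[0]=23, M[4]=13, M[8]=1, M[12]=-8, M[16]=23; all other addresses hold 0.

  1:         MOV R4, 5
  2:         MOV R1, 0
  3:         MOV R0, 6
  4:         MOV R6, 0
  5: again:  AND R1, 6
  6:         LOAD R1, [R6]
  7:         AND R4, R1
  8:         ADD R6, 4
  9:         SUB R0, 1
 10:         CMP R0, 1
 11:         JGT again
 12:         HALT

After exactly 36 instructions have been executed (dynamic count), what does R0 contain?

2

MOV R4, 5 → R4=5
MOV R1, 0 → R1=0
MOV R0, 6 → R0=6
MOV R6, 0 → R6=0
AND R1, 6 → R1=0&6=0
LOAD R1, [R6] → R1=M[0]=23
AND R4, R1 → R4=5&23=5
ADD R6, 4 → R6=0+4=4
SUB R0, 1 → R0=6-1=5
CMP R0, 1  (cmp 5,1)
JGT again: taken
AND R1, 6 → R1=23&6=6
LOAD R1, [R6] → R1=M[4]=13
AND R4, R1 → R4=5&13=5
ADD R6, 4 → R6=4+4=8
SUB R0, 1 → R0=5-1=4
CMP R0, 1  (cmp 4,1)
JGT again: taken
AND R1, 6 → R1=13&6=4
LOAD R1, [R6] → R1=M[8]=1
AND R4, R1 → R4=5&1=1
ADD R6, 4 → R6=8+4=12
SUB R0, 1 → R0=4-1=3
CMP R0, 1  (cmp 3,1)
JGT again: taken
AND R1, 6 → R1=1&6=0
LOAD R1, [R6] → R1=M[12]=-8
AND R4, R1 → R4=1&(-8)=0
ADD R6, 4 → R6=12+4=16
SUB R0, 1 → R0=3-1=2
CMP R0, 1  (cmp 2,1)
JGT again: taken
AND R1, 6 → R1=(-8)&6=0
LOAD R1, [R6] → R1=M[16]=23
AND R4, R1 → R4=0&23=0
ADD R6, 4 → R6=16+4=20
After step 36: R0 = 2.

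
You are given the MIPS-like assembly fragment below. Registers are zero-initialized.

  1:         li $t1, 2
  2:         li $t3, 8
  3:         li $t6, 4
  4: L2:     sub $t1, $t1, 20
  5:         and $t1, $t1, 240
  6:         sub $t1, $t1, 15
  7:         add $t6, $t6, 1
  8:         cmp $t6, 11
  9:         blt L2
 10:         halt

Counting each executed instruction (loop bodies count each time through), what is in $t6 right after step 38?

10

after li $t1, 2: $t1=2
after li $t3, 8: $t3=8
after li $t6, 4: $t6=4
after sub $t1, $t1, 20: $t1=2-20=-18
after and $t1, $t1, 240: $t1=(-18)&240=224
after sub $t1, $t1, 15: $t1=224-15=209
after add $t6, $t6, 1: $t6=4+1=5
cmp $t6, 11  (cmp 5,11)
blt L2: taken
after sub $t1, $t1, 20: $t1=209-20=189
after and $t1, $t1, 240: $t1=189&240=176
after sub $t1, $t1, 15: $t1=176-15=161
after add $t6, $t6, 1: $t6=5+1=6
cmp $t6, 11  (cmp 6,11)
blt L2: taken
after sub $t1, $t1, 20: $t1=161-20=141
after and $t1, $t1, 240: $t1=141&240=128
after sub $t1, $t1, 15: $t1=128-15=113
after add $t6, $t6, 1: $t6=6+1=7
cmp $t6, 11  (cmp 7,11)
blt L2: taken
after sub $t1, $t1, 20: $t1=113-20=93
after and $t1, $t1, 240: $t1=93&240=80
after sub $t1, $t1, 15: $t1=80-15=65
after add $t6, $t6, 1: $t6=7+1=8
cmp $t6, 11  (cmp 8,11)
blt L2: taken
after sub $t1, $t1, 20: $t1=65-20=45
after and $t1, $t1, 240: $t1=45&240=32
after sub $t1, $t1, 15: $t1=32-15=17
after add $t6, $t6, 1: $t6=8+1=9
cmp $t6, 11  (cmp 9,11)
blt L2: taken
after sub $t1, $t1, 20: $t1=17-20=-3
after and $t1, $t1, 240: $t1=(-3)&240=240
after sub $t1, $t1, 15: $t1=240-15=225
after add $t6, $t6, 1: $t6=9+1=10
cmp $t6, 11  (cmp 10,11)
After step 38: $t6 = 10.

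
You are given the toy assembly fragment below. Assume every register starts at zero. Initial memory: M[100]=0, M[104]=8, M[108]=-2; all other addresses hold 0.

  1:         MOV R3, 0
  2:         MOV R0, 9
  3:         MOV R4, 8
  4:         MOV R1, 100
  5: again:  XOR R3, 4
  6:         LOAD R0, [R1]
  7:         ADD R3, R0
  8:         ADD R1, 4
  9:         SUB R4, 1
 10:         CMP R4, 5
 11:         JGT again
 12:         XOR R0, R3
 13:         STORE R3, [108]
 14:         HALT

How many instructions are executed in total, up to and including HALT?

28

after MOV R3, 0: R3=0
after MOV R0, 9: R0=9
after MOV R4, 8: R4=8
after MOV R1, 100: R1=100
after XOR R3, 4: R3=0^4=4
after LOAD R0, [R1]: R0=M[100]=0
after ADD R3, R0: R3=4+0=4
after ADD R1, 4: R1=100+4=104
after SUB R4, 1: R4=8-1=7
CMP R4, 5  (cmp 7,5)
JGT again: taken
after XOR R3, 4: R3=4^4=0
after LOAD R0, [R1]: R0=M[104]=8
after ADD R3, R0: R3=0+8=8
after ADD R1, 4: R1=104+4=108
after SUB R4, 1: R4=7-1=6
CMP R4, 5  (cmp 6,5)
JGT again: taken
after XOR R3, 4: R3=8^4=12
after LOAD R0, [R1]: R0=M[108]=-2
after ADD R3, R0: R3=12+(-2)=10
after ADD R1, 4: R1=108+4=112
after SUB R4, 1: R4=6-1=5
CMP R4, 5  (cmp 5,5)
JGT again: not taken
after XOR R0, R3: R0=(-2)^10=-12
STORE R3, [108] → M[108]=10
halt.
Total executed instructions: 28.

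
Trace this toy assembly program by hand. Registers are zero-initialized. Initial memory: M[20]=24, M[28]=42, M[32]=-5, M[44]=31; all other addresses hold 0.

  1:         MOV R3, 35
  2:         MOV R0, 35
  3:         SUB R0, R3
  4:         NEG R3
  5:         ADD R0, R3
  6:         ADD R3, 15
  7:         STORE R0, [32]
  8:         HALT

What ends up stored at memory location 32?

after MOV R3, 35: R3=35
after MOV R0, 35: R0=35
after SUB R0, R3: R0=35-35=0
after NEG R3: R3=-(35)=-35
after ADD R0, R3: R0=0+(-35)=-35
after ADD R3, 15: R3=(-35)+15=-20
STORE R0, [32] → M[32]=-35
halt.

-35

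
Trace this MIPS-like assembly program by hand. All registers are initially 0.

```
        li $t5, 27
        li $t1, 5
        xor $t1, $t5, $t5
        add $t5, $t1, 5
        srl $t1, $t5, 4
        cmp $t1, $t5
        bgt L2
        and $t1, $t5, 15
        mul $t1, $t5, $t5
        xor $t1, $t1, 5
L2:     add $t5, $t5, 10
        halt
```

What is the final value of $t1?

28

$t5=27
$t1=5
$t1=27^27=0
$t5=0+5=5
$t1=5>>4=0
cmp $t1, $t5  (cmp 0,5)
bgt L2: not taken
$t1=5&15=5
$t1=5*5=25
$t1=25^5=28
$t5=5+10=15
halt.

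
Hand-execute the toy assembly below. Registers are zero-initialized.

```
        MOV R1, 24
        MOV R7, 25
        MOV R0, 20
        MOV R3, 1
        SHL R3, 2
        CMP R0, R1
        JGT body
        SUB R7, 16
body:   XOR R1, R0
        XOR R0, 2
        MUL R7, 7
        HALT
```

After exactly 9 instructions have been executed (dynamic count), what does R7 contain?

MOV R1, 24 → R1=24
MOV R7, 25 → R7=25
MOV R0, 20 → R0=20
MOV R3, 1 → R3=1
SHL R3, 2 → R3=1<<2=4
CMP R0, R1  (cmp 20,24)
JGT body: not taken
SUB R7, 16 → R7=25-16=9
XOR R1, R0 → R1=24^20=12
After step 9: R7 = 9.

9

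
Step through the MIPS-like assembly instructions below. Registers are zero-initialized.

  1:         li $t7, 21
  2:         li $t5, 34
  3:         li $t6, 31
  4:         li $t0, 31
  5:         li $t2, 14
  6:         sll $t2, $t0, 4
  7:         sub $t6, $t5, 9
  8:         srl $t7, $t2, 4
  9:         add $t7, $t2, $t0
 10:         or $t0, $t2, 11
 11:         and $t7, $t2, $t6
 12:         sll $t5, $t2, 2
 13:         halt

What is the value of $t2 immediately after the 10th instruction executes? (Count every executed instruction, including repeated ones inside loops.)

after li $t7, 21: $t7=21
after li $t5, 34: $t5=34
after li $t6, 31: $t6=31
after li $t0, 31: $t0=31
after li $t2, 14: $t2=14
after sll $t2, $t0, 4: $t2=31<<4=496
after sub $t6, $t5, 9: $t6=34-9=25
after srl $t7, $t2, 4: $t7=496>>4=31
after add $t7, $t2, $t0: $t7=496+31=527
after or $t0, $t2, 11: $t0=496|11=507
After step 10: $t2 = 496.

496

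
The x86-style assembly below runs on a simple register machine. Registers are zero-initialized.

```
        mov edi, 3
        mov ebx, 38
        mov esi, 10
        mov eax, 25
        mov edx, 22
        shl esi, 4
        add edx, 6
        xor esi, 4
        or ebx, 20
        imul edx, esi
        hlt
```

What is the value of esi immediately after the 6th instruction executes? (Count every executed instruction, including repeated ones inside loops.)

edi=3
ebx=38
esi=10
eax=25
edx=22
esi=10<<4=160
After step 6: esi = 160.

160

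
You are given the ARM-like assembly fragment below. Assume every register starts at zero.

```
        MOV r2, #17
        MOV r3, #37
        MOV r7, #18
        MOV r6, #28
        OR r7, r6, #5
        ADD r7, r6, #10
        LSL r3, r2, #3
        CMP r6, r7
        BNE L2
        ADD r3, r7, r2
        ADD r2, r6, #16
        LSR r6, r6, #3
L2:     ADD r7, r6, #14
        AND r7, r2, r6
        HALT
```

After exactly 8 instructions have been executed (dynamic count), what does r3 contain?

136

MOV r2, #17 → r2=17
MOV r3, #37 → r3=37
MOV r7, #18 → r7=18
MOV r6, #28 → r6=28
OR r7, r6, #5 → r7=28|5=29
ADD r7, r6, #10 → r7=28+10=38
LSL r3, r2, #3 → r3=17<<3=136
CMP r6, r7  (cmp 28,38)
After step 8: r3 = 136.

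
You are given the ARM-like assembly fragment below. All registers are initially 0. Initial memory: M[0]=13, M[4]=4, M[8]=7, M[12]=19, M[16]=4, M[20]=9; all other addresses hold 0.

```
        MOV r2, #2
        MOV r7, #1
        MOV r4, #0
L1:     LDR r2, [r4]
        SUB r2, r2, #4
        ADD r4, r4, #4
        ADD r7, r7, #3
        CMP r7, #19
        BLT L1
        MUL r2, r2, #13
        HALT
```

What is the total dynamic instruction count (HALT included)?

41

after MOV r2, #2: r2=2
after MOV r7, #1: r7=1
after MOV r4, #0: r4=0
after LDR r2, [r4]: r2=M[0]=13
after SUB r2, r2, #4: r2=13-4=9
after ADD r4, r4, #4: r4=0+4=4
after ADD r7, r7, #3: r7=1+3=4
CMP r7, #19  (cmp 4,19)
BLT L1: taken
after LDR r2, [r4]: r2=M[4]=4
after SUB r2, r2, #4: r2=4-4=0
after ADD r4, r4, #4: r4=4+4=8
after ADD r7, r7, #3: r7=4+3=7
CMP r7, #19  (cmp 7,19)
BLT L1: taken
after LDR r2, [r4]: r2=M[8]=7
after SUB r2, r2, #4: r2=7-4=3
after ADD r4, r4, #4: r4=8+4=12
after ADD r7, r7, #3: r7=7+3=10
CMP r7, #19  (cmp 10,19)
BLT L1: taken
after LDR r2, [r4]: r2=M[12]=19
after SUB r2, r2, #4: r2=19-4=15
after ADD r4, r4, #4: r4=12+4=16
after ADD r7, r7, #3: r7=10+3=13
CMP r7, #19  (cmp 13,19)
BLT L1: taken
after LDR r2, [r4]: r2=M[16]=4
after SUB r2, r2, #4: r2=4-4=0
after ADD r4, r4, #4: r4=16+4=20
after ADD r7, r7, #3: r7=13+3=16
CMP r7, #19  (cmp 16,19)
BLT L1: taken
after LDR r2, [r4]: r2=M[20]=9
after SUB r2, r2, #4: r2=9-4=5
after ADD r4, r4, #4: r4=20+4=24
after ADD r7, r7, #3: r7=16+3=19
CMP r7, #19  (cmp 19,19)
BLT L1: not taken
after MUL r2, r2, #13: r2=5*13=65
halt.
Total executed instructions: 41.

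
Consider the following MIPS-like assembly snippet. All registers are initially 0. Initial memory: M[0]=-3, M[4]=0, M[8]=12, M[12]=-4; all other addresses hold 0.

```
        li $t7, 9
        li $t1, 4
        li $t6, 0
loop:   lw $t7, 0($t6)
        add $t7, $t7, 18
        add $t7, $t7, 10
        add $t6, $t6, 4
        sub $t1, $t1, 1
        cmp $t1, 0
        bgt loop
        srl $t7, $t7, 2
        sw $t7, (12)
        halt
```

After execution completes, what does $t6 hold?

16

after li $t7, 9: $t7=9
after li $t1, 4: $t1=4
after li $t6, 0: $t6=0
after lw $t7, 0($t6): $t7=M[0]=-3
after add $t7, $t7, 18: $t7=(-3)+18=15
after add $t7, $t7, 10: $t7=15+10=25
after add $t6, $t6, 4: $t6=0+4=4
after sub $t1, $t1, 1: $t1=4-1=3
cmp $t1, 0  (cmp 3,0)
bgt loop: taken
after lw $t7, 0($t6): $t7=M[4]=0
after add $t7, $t7, 18: $t7=0+18=18
after add $t7, $t7, 10: $t7=18+10=28
after add $t6, $t6, 4: $t6=4+4=8
after sub $t1, $t1, 1: $t1=3-1=2
cmp $t1, 0  (cmp 2,0)
bgt loop: taken
after lw $t7, 0($t6): $t7=M[8]=12
after add $t7, $t7, 18: $t7=12+18=30
after add $t7, $t7, 10: $t7=30+10=40
after add $t6, $t6, 4: $t6=8+4=12
after sub $t1, $t1, 1: $t1=2-1=1
cmp $t1, 0  (cmp 1,0)
bgt loop: taken
after lw $t7, 0($t6): $t7=M[12]=-4
after add $t7, $t7, 18: $t7=(-4)+18=14
after add $t7, $t7, 10: $t7=14+10=24
after add $t6, $t6, 4: $t6=12+4=16
after sub $t1, $t1, 1: $t1=1-1=0
cmp $t1, 0  (cmp 0,0)
bgt loop: not taken
after srl $t7, $t7, 2: $t7=24>>2=6
sw $t7, (12) → M[12]=6
halt.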